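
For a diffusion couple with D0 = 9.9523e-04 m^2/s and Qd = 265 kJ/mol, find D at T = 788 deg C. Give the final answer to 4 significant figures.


D = D0 * exp(-Qd / (R*T))
T = 1061.15 K
D = 9.9523e-04 * exp(-265e3 / (8.314 * 1061.15))
D = 8.973e-17 m^2/s


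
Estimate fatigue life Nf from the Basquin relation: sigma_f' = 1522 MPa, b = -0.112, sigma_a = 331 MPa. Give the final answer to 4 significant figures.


sigma_a = sigma_f' * (2*Nf)^b
2*Nf = (sigma_a / sigma_f')^(1/b)
2*Nf = (331 / 1522)^(1/-0.112)
2*Nf = 824048
Nf = 412000 cycles


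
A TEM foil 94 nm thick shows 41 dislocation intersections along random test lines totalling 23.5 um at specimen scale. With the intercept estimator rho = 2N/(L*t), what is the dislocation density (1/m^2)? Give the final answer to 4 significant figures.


rho = 2N / (L * t)
L = 23.5 um = 2.35e-05 m, t = 94 nm = 9.4e-08 m
rho = 2 * 41 / (2.35e-05 * 9.4e-08)
rho = 3.712e+13 1/m^2


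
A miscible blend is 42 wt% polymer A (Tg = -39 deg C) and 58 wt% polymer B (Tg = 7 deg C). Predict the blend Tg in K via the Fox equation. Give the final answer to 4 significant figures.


1/Tg = w1/Tg1 + w2/Tg2 (in Kelvin)
Tg1 = 234.15 K, Tg2 = 280.15 K
1/Tg = 0.42/234.15 + 0.58/280.15
Tg = 258.8 K


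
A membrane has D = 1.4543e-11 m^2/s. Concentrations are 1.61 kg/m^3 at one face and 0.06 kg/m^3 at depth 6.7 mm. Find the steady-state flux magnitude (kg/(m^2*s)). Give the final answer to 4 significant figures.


J = -D * (dC/dx) = D * (C1 - C2) / dx
J = 1.4543e-11 * (1.61 - 0.06) / 6.7e-03
J = 3.364e-09 kg/(m^2*s)


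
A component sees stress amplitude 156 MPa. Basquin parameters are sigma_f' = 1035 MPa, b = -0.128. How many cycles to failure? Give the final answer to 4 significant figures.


sigma_a = sigma_f' * (2*Nf)^b
2*Nf = (sigma_a / sigma_f')^(1/b)
2*Nf = (156 / 1035)^(1/-0.128)
2*Nf = 2.63291e+06
Nf = 1.316e+06 cycles


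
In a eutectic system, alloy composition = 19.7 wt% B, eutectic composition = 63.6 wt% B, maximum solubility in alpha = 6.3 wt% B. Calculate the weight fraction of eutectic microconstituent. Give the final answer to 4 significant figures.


f_primary = (C_e - C0) / (C_e - C_alpha_max)
f_primary = (63.6 - 19.7) / (63.6 - 6.3)
f_primary = 0.766143
f_eutectic = 1 - 0.766143 = 0.2339


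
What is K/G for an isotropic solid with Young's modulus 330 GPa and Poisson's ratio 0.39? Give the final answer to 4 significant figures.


G = E / (2*(1+nu))
G = 330 / (2*(1+0.39)) = 118.705 GPa
K = E / (3*(1-2*nu))
K = 330 / (3*(1-2*0.39)) = 500 GPa
K/G = 500 / 118.705 = 4.212


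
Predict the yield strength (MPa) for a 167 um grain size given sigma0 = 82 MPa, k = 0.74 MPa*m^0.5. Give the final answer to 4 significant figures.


sigma_y = sigma0 + k / sqrt(d)
d = 167 um = 1.67e-04 m
sigma_y = 82 + 0.74 / sqrt(1.67e-04)
sigma_y = 139.3 MPa


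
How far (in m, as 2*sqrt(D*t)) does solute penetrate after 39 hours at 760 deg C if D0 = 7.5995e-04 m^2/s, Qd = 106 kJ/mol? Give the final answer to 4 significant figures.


Step 1: D = D0 * exp(-Qd/(R*T))
T = 1033.15 K
D = 7.5995e-04 * exp(-106e3 / (8.314 * 1033.15)) = 3.32183e-09 m^2/s
Step 2: L = 2*sqrt(D*t)
t = 39 h = 140400 s
L = 2*sqrt(3.32183e-09 * 140400) = 0.04319 m


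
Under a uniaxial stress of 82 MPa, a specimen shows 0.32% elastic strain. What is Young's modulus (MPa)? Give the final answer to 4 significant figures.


E = sigma / epsilon
epsilon = 0.32% = 3.2e-03
E = 82 / 3.2e-03
E = 25630 MPa


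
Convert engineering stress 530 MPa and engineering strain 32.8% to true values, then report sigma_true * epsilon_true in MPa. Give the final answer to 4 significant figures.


sigma_true = sigma_eng * (1 + epsilon_eng)
sigma_true = 530 * (1 + 0.328) = 703.84 MPa
epsilon_true = ln(1 + epsilon_eng)
epsilon_true = ln(1 + 0.328) = 0.283674
sigma_true * epsilon_true = 703.84 * 0.283674 = 199.7 MPa


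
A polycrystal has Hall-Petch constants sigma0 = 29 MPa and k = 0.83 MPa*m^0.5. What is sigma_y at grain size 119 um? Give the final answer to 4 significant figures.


sigma_y = sigma0 + k / sqrt(d)
d = 119 um = 1.19e-04 m
sigma_y = 29 + 0.83 / sqrt(1.19e-04)
sigma_y = 105.1 MPa


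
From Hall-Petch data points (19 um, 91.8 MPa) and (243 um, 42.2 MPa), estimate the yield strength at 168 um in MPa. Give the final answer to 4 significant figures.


sigma_y = sigma0 + k / sqrt(d)
1/sqrt(d1) = 1/sqrt(1.9e-05) = 229.416;  1/sqrt(d2) = 64.15
k = (sigma1 - sigma2) / (1/sqrt(d1) - 1/sqrt(d2)) = (91.8 - 42.2) / (229.416 - 64.15) = 0.300123 MPa*m^0.5
sigma0 = sigma1 - k/sqrt(d1) = 91.8 - 0.300123*229.416 = 22.9471 MPa
sigma_y(d3) = 22.9471 + 0.300123 / sqrt(1.68e-04) = 46.1 MPa


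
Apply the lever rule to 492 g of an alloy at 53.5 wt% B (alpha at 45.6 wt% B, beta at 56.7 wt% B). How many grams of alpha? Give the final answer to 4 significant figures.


f_alpha = (C_beta - C0) / (C_beta - C_alpha)
f_alpha = (56.7 - 53.5) / (56.7 - 45.6) = 0.288288
m_alpha = f_alpha * m_total = 0.288288 * 492 = 141.8 g


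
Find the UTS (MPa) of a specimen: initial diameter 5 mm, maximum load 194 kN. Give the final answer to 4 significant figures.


A0 = pi*(d/2)^2 = pi*(5/2)^2 = 19.635 mm^2
UTS = F_max / A0 = 194*1000 / 19.635
UTS = 9880 MPa


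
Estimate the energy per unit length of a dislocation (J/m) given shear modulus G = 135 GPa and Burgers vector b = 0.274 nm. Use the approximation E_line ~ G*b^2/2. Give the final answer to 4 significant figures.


E = G*b^2/2
b = 0.274 nm = 2.74e-10 m
G = 135 GPa = 1.35e+11 Pa
E = 0.5 * 1.35e+11 * (2.74e-10)^2
E = 5.068e-09 J/m


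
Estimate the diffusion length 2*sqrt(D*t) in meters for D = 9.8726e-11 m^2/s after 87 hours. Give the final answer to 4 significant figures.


t = 87 hr = 313200 s
Diffusion length = 2*sqrt(D*t)
= 2*sqrt(9.8726e-11 * 313200)
= 0.01112 m


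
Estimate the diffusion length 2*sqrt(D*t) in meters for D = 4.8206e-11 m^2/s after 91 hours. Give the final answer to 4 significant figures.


t = 91 hr = 327600 s
Diffusion length = 2*sqrt(D*t)
= 2*sqrt(4.8206e-11 * 327600)
= 7.948e-03 m


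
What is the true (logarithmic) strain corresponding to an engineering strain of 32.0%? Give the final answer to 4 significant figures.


epsilon_true = ln(1 + epsilon_eng)
epsilon_true = ln(1 + 0.32)
epsilon_true = 0.2776


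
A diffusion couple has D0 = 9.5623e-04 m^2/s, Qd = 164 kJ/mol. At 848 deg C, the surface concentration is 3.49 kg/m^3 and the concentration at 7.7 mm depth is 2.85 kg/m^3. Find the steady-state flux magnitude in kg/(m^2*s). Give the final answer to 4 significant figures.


Step 1: D = D0 * exp(-Qd/(R*T))
T = 848 + 273.15 = 1121.15 K
D = 9.5623e-04 * exp(-164e3 / (8.314 * 1121.15)) = 2.18518e-11 m^2/s
Step 2: J = D * (C1 - C2) / dx
J = 2.18518e-11 * (3.49 - 2.85) / 7.7e-03
J = 1.816e-09 kg/(m^2*s)


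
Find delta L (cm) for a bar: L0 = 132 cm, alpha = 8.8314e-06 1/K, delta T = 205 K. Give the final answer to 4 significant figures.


dL = L0 * alpha * dT
dL = 132 * 8.8314e-06 * 205
dL = 0.239 cm


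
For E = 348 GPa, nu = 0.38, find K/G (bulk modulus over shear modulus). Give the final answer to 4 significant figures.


G = E / (2*(1+nu))
G = 348 / (2*(1+0.38)) = 126.087 GPa
K = E / (3*(1-2*nu))
K = 348 / (3*(1-2*0.38)) = 483.333 GPa
K/G = 483.333 / 126.087 = 3.833


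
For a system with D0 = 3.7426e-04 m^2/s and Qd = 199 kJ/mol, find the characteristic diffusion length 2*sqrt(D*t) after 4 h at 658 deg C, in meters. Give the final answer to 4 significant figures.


Step 1: D = D0 * exp(-Qd/(R*T))
T = 931.15 K
D = 3.7426e-04 * exp(-199e3 / (8.314 * 931.15)) = 2.56735e-15 m^2/s
Step 2: L = 2*sqrt(D*t)
t = 4 h = 14400 s
L = 2*sqrt(2.56735e-15 * 14400) = 1.216e-05 m


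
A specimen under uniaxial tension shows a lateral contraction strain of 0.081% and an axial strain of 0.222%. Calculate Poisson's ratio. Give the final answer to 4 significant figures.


nu = -epsilon_lat / epsilon_axial
Lateral strain is contraction (negative), so using magnitudes:
nu = 0.081 / 0.222
nu = 0.3649


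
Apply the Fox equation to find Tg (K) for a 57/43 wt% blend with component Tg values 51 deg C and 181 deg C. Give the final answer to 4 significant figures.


1/Tg = w1/Tg1 + w2/Tg2 (in Kelvin)
Tg1 = 324.15 K, Tg2 = 454.15 K
1/Tg = 0.57/324.15 + 0.43/454.15
Tg = 369.6 K


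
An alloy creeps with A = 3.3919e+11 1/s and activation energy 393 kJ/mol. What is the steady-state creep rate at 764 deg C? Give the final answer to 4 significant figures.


rate = A * exp(-Q / (R*T))
T = 764 + 273.15 = 1037.15 K
rate = 3.3919e+11 * exp(-393e3 / (8.314 * 1037.15))
rate = 5.455e-09 1/s


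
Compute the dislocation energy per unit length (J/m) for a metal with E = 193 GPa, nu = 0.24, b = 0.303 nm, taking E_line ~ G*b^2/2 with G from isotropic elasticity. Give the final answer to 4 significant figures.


Step 1: G = E / (2*(1+nu))
G = 193 / (2*(1+0.24)) = 77.8226 GPa = 7.78226e+10 Pa
Step 2: E_line = G*b^2/2
b = 0.303 nm = 3.03e-10 m
E_line = 0.5 * 7.78226e+10 * (3.03e-10)^2 = 3.572e-09 J/m


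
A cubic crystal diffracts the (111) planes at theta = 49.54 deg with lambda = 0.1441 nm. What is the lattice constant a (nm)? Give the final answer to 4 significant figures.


d = lambda / (2*sin(theta))
d = 0.1441 / (2*sin(49.54 deg))
d = 0.0946956 nm
a = d * sqrt(h^2+k^2+l^2) = 0.0946956 * sqrt(3)
a = 0.164 nm


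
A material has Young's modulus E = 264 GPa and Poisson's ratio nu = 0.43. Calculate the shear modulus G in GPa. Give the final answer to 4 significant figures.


G = E / (2*(1+nu))
G = 264 / (2*(1+0.43))
G = 92.31 GPa


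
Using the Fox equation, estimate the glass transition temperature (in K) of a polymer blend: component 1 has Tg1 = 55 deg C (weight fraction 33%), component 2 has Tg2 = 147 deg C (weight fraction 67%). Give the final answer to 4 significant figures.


1/Tg = w1/Tg1 + w2/Tg2 (in Kelvin)
Tg1 = 328.15 K, Tg2 = 420.15 K
1/Tg = 0.33/328.15 + 0.67/420.15
Tg = 384.6 K


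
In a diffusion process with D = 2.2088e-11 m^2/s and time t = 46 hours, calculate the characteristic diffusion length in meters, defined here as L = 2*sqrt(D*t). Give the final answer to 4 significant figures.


t = 46 hr = 165600 s
Diffusion length = 2*sqrt(D*t)
= 2*sqrt(2.2088e-11 * 165600)
= 3.825e-03 m


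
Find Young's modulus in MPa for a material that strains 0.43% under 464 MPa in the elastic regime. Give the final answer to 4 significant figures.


E = sigma / epsilon
epsilon = 0.43% = 4.3e-03
E = 464 / 4.3e-03
E = 107900 MPa


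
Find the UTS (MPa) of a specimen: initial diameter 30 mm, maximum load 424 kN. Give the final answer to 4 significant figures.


A0 = pi*(d/2)^2 = pi*(30/2)^2 = 706.858 mm^2
UTS = F_max / A0 = 424*1000 / 706.858
UTS = 599.8 MPa


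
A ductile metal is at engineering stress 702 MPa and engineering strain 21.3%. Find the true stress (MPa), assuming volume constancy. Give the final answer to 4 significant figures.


sigma_true = sigma_eng * (1 + epsilon_eng)
sigma_true = 702 * (1 + 0.213)
sigma_true = 851.5 MPa


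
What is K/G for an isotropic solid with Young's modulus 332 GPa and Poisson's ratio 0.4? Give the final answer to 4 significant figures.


G = E / (2*(1+nu))
G = 332 / (2*(1+0.4)) = 118.571 GPa
K = E / (3*(1-2*nu))
K = 332 / (3*(1-2*0.4)) = 553.333 GPa
K/G = 553.333 / 118.571 = 4.667


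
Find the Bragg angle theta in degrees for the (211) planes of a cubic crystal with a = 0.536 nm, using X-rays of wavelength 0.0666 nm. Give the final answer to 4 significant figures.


d = a / sqrt(h^2+k^2+l^2)
d = 0.536 / sqrt(6) = 0.218821 nm
lambda = 2*d*sin(theta)  =>  sin(theta) = lambda / (2*d)
sin(theta) = 0.0666 / (2 * 0.218821) = 0.152179
theta = 8.753 deg


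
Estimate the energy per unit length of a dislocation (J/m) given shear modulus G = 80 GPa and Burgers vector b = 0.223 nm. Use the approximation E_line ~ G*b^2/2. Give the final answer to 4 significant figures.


E = G*b^2/2
b = 0.223 nm = 2.23e-10 m
G = 80 GPa = 8e+10 Pa
E = 0.5 * 8e+10 * (2.23e-10)^2
E = 1.989e-09 J/m


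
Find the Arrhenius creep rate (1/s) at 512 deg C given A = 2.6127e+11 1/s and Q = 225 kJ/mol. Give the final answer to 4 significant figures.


rate = A * exp(-Q / (R*T))
T = 512 + 273.15 = 785.15 K
rate = 2.6127e+11 * exp(-225e3 / (8.314 * 785.15))
rate = 2.803e-04 1/s


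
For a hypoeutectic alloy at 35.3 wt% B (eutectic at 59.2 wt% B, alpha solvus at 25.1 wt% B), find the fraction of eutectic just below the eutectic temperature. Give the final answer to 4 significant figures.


f_primary = (C_e - C0) / (C_e - C_alpha_max)
f_primary = (59.2 - 35.3) / (59.2 - 25.1)
f_primary = 0.70088
f_eutectic = 1 - 0.70088 = 0.2991


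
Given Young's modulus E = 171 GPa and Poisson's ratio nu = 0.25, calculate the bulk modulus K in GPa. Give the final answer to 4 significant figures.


K = E / (3*(1-2*nu))
K = 171 / (3*(1-2*0.25))
K = 114 GPa


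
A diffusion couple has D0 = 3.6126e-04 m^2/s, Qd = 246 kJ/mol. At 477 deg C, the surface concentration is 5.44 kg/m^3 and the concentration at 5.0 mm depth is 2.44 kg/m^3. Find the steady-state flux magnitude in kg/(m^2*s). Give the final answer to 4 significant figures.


Step 1: D = D0 * exp(-Qd/(R*T))
T = 477 + 273.15 = 750.15 K
D = 3.6126e-04 * exp(-246e3 / (8.314 * 750.15)) = 2.6771e-21 m^2/s
Step 2: J = D * (C1 - C2) / dx
J = 2.6771e-21 * (5.44 - 2.44) / 5e-03
J = 1.606e-18 kg/(m^2*s)


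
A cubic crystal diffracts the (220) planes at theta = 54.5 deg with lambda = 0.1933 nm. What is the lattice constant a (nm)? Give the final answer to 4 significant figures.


d = lambda / (2*sin(theta))
d = 0.1933 / (2*sin(54.5 deg))
d = 0.118718 nm
a = d * sqrt(h^2+k^2+l^2) = 0.118718 * sqrt(8)
a = 0.3358 nm


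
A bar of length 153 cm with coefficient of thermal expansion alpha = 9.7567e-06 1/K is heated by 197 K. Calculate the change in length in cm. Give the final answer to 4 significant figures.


dL = L0 * alpha * dT
dL = 153 * 9.7567e-06 * 197
dL = 0.2941 cm


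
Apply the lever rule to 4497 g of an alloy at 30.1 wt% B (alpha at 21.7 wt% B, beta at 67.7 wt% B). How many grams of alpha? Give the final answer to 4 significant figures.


f_alpha = (C_beta - C0) / (C_beta - C_alpha)
f_alpha = (67.7 - 30.1) / (67.7 - 21.7) = 0.817391
m_alpha = f_alpha * m_total = 0.817391 * 4497 = 3676 g


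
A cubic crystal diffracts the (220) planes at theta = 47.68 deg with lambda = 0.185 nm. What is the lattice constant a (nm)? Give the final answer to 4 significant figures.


d = lambda / (2*sin(theta))
d = 0.185 / (2*sin(47.68 deg))
d = 0.125102 nm
a = d * sqrt(h^2+k^2+l^2) = 0.125102 * sqrt(8)
a = 0.3538 nm


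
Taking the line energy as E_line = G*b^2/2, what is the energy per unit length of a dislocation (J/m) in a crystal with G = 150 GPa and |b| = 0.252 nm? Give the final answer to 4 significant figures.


E = G*b^2/2
b = 0.252 nm = 2.52e-10 m
G = 150 GPa = 1.5e+11 Pa
E = 0.5 * 1.5e+11 * (2.52e-10)^2
E = 4.763e-09 J/m


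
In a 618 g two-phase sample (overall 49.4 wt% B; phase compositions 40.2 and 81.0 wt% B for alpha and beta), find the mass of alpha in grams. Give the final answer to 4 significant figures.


f_alpha = (C_beta - C0) / (C_beta - C_alpha)
f_alpha = (81.0 - 49.4) / (81.0 - 40.2) = 0.77451
m_alpha = f_alpha * m_total = 0.77451 * 618 = 478.6 g


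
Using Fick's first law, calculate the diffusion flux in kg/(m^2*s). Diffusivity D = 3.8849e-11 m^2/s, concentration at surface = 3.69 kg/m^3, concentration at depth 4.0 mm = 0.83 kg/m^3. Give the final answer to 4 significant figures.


J = -D * (dC/dx) = D * (C1 - C2) / dx
J = 3.8849e-11 * (3.69 - 0.83) / 4e-03
J = 2.778e-08 kg/(m^2*s)


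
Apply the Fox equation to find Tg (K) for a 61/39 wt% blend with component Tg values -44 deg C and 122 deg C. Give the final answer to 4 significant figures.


1/Tg = w1/Tg1 + w2/Tg2 (in Kelvin)
Tg1 = 229.15 K, Tg2 = 395.15 K
1/Tg = 0.61/229.15 + 0.39/395.15
Tg = 274 K


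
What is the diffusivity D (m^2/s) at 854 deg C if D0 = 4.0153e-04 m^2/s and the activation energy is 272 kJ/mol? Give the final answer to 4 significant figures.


D = D0 * exp(-Qd / (R*T))
T = 1127.15 K
D = 4.0153e-04 * exp(-272e3 / (8.314 * 1127.15))
D = 9.958e-17 m^2/s


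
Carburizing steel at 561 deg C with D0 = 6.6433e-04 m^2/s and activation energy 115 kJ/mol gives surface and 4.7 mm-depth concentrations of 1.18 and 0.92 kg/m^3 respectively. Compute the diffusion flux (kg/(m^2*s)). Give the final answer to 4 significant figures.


Step 1: D = D0 * exp(-Qd/(R*T))
T = 561 + 273.15 = 834.15 K
D = 6.6433e-04 * exp(-115e3 / (8.314 * 834.15)) = 4.17639e-11 m^2/s
Step 2: J = D * (C1 - C2) / dx
J = 4.17639e-11 * (1.18 - 0.92) / 4.7e-03
J = 2.31e-09 kg/(m^2*s)


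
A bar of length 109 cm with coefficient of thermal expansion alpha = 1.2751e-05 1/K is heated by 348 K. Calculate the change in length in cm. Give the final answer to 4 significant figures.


dL = L0 * alpha * dT
dL = 109 * 1.2751e-05 * 348
dL = 0.4837 cm


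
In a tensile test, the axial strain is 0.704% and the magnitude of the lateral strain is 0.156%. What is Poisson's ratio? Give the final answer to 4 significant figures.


nu = -epsilon_lat / epsilon_axial
Lateral strain is contraction (negative), so using magnitudes:
nu = 0.156 / 0.704
nu = 0.2216


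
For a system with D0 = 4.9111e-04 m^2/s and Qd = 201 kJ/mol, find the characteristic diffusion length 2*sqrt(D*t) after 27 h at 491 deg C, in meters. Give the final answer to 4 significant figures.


Step 1: D = D0 * exp(-Qd/(R*T))
T = 764.15 K
D = 4.9111e-04 * exp(-201e3 / (8.314 * 764.15)) = 8.93348e-18 m^2/s
Step 2: L = 2*sqrt(D*t)
t = 27 h = 97200 s
L = 2*sqrt(8.93348e-18 * 97200) = 1.864e-06 m


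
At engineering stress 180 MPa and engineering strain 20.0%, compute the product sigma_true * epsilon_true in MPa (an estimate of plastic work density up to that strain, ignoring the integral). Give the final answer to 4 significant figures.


sigma_true = sigma_eng * (1 + epsilon_eng)
sigma_true = 180 * (1 + 0.2) = 216 MPa
epsilon_true = ln(1 + epsilon_eng)
epsilon_true = ln(1 + 0.2) = 0.182322
sigma_true * epsilon_true = 216 * 0.182322 = 39.38 MPa


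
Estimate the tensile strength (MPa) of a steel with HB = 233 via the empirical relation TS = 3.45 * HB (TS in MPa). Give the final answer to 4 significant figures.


TS (MPa) = 3.45 * HB
TS = 3.45 * 233
TS = 803.9 MPa


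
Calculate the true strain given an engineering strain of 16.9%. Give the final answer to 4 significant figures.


epsilon_true = ln(1 + epsilon_eng)
epsilon_true = ln(1 + 0.169)
epsilon_true = 0.1561


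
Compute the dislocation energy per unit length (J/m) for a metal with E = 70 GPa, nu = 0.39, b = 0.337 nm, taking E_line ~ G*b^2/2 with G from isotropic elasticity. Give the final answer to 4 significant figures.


Step 1: G = E / (2*(1+nu))
G = 70 / (2*(1+0.39)) = 25.1799 GPa = 2.51799e+10 Pa
Step 2: E_line = G*b^2/2
b = 0.337 nm = 3.37e-10 m
E_line = 0.5 * 2.51799e+10 * (3.37e-10)^2 = 1.43e-09 J/m


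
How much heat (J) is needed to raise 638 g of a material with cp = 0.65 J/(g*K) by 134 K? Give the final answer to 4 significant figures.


Q = m * cp * dT
Q = 638 * 0.65 * 134
Q = 55570 J


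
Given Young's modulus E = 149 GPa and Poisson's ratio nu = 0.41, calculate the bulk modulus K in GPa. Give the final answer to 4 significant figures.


K = E / (3*(1-2*nu))
K = 149 / (3*(1-2*0.41))
K = 275.9 GPa


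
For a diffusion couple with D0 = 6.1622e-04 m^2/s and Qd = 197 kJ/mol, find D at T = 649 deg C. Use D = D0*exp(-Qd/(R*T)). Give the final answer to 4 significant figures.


D = D0 * exp(-Qd / (R*T))
T = 922.15 K
D = 6.1622e-04 * exp(-197e3 / (8.314 * 922.15))
D = 4.27e-15 m^2/s


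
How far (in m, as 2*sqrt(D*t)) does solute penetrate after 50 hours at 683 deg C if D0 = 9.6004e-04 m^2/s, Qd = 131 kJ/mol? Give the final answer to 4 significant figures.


Step 1: D = D0 * exp(-Qd/(R*T))
T = 956.15 K
D = 9.6004e-04 * exp(-131e3 / (8.314 * 956.15)) = 6.6908e-11 m^2/s
Step 2: L = 2*sqrt(D*t)
t = 50 h = 180000 s
L = 2*sqrt(6.6908e-11 * 180000) = 6.941e-03 m


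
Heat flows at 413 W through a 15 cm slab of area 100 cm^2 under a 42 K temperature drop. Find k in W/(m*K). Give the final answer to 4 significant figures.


k = Q*L / (A*dT)
L = 0.15 m, A = 0.01 m^2
k = 413 * 0.15 / (0.01 * 42)
k = 147.5 W/(m*K)


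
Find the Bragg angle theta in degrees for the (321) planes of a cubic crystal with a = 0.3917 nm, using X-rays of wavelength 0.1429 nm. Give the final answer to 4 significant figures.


d = a / sqrt(h^2+k^2+l^2)
d = 0.3917 / sqrt(14) = 0.104686 nm
lambda = 2*d*sin(theta)  =>  sin(theta) = lambda / (2*d)
sin(theta) = 0.1429 / (2 * 0.104686) = 0.682516
theta = 43.04 deg


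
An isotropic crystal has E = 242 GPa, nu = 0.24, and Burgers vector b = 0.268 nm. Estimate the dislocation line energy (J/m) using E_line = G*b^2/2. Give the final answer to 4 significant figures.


Step 1: G = E / (2*(1+nu))
G = 242 / (2*(1+0.24)) = 97.5806 GPa = 9.75806e+10 Pa
Step 2: E_line = G*b^2/2
b = 0.268 nm = 2.68e-10 m
E_line = 0.5 * 9.75806e+10 * (2.68e-10)^2 = 3.504e-09 J/m


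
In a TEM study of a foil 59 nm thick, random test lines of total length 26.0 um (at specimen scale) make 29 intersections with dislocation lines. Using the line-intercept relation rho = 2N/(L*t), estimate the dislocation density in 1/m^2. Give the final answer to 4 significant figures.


rho = 2N / (L * t)
L = 26.0 um = 2.6e-05 m, t = 59 nm = 5.9e-08 m
rho = 2 * 29 / (2.6e-05 * 5.9e-08)
rho = 3.781e+13 1/m^2


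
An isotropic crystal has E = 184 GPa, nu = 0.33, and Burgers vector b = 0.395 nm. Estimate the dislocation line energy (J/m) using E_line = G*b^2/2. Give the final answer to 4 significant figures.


Step 1: G = E / (2*(1+nu))
G = 184 / (2*(1+0.33)) = 69.1729 GPa = 6.91729e+10 Pa
Step 2: E_line = G*b^2/2
b = 0.395 nm = 3.95e-10 m
E_line = 0.5 * 6.91729e+10 * (3.95e-10)^2 = 5.396e-09 J/m


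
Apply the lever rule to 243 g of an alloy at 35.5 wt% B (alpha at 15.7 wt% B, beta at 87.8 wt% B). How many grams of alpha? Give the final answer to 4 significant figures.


f_alpha = (C_beta - C0) / (C_beta - C_alpha)
f_alpha = (87.8 - 35.5) / (87.8 - 15.7) = 0.725381
m_alpha = f_alpha * m_total = 0.725381 * 243 = 176.3 g


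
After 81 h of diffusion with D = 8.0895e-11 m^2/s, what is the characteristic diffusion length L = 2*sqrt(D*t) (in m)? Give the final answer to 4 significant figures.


t = 81 hr = 291600 s
Diffusion length = 2*sqrt(D*t)
= 2*sqrt(8.0895e-11 * 291600)
= 9.714e-03 m


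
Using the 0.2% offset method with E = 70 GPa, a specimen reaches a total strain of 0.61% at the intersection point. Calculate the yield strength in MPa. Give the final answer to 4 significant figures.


Offset strain = 0.002
Elastic strain at yield = total_strain - offset = 6.1e-03 - 0.002 = 4.1e-03
sigma_y = E * elastic_strain = 70000 * 4.1e-03
sigma_y = 287 MPa


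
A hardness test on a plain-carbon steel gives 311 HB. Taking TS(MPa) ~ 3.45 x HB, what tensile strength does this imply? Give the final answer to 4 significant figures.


TS (MPa) = 3.45 * HB
TS = 3.45 * 311
TS = 1073 MPa


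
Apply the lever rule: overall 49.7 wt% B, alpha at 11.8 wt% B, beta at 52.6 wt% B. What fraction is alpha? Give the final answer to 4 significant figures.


f_alpha = (C_beta - C0) / (C_beta - C_alpha)
f_alpha = (52.6 - 49.7) / (52.6 - 11.8)
f_alpha = 0.07108


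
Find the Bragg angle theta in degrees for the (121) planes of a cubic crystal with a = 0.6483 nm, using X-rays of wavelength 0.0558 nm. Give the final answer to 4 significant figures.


d = a / sqrt(h^2+k^2+l^2)
d = 0.6483 / sqrt(6) = 0.264667 nm
lambda = 2*d*sin(theta)  =>  sin(theta) = lambda / (2*d)
sin(theta) = 0.0558 / (2 * 0.264667) = 0.105415
theta = 6.051 deg


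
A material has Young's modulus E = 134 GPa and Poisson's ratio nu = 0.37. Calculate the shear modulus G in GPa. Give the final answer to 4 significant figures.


G = E / (2*(1+nu))
G = 134 / (2*(1+0.37))
G = 48.91 GPa


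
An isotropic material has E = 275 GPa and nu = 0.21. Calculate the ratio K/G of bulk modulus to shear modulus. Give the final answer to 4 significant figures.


G = E / (2*(1+nu))
G = 275 / (2*(1+0.21)) = 113.636 GPa
K = E / (3*(1-2*nu))
K = 275 / (3*(1-2*0.21)) = 158.046 GPa
K/G = 158.046 / 113.636 = 1.391


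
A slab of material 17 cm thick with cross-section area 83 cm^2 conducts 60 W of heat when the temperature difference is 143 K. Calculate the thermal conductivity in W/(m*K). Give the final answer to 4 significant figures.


k = Q*L / (A*dT)
L = 0.17 m, A = 8.3e-03 m^2
k = 60 * 0.17 / (8.3e-03 * 143)
k = 8.594 W/(m*K)


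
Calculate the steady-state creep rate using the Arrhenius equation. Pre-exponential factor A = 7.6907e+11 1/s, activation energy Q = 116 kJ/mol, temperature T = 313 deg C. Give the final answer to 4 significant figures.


rate = A * exp(-Q / (R*T))
T = 313 + 273.15 = 586.15 K
rate = 7.6907e+11 * exp(-116e3 / (8.314 * 586.15))
rate = 35.34 1/s


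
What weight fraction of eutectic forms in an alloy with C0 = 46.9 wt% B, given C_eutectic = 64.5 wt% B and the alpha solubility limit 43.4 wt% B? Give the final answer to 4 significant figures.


f_primary = (C_e - C0) / (C_e - C_alpha_max)
f_primary = (64.5 - 46.9) / (64.5 - 43.4)
f_primary = 0.834123
f_eutectic = 1 - 0.834123 = 0.1659


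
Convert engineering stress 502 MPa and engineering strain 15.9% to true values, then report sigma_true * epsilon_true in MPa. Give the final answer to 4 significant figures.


sigma_true = sigma_eng * (1 + epsilon_eng)
sigma_true = 502 * (1 + 0.159) = 581.818 MPa
epsilon_true = ln(1 + epsilon_eng)
epsilon_true = ln(1 + 0.159) = 0.147558
sigma_true * epsilon_true = 581.818 * 0.147558 = 85.85 MPa


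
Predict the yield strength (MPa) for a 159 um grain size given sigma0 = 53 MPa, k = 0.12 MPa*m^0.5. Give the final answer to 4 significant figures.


sigma_y = sigma0 + k / sqrt(d)
d = 159 um = 1.59e-04 m
sigma_y = 53 + 0.12 / sqrt(1.59e-04)
sigma_y = 62.52 MPa


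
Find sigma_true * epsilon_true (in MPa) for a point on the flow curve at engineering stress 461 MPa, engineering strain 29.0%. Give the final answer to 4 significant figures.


sigma_true = sigma_eng * (1 + epsilon_eng)
sigma_true = 461 * (1 + 0.29) = 594.69 MPa
epsilon_true = ln(1 + epsilon_eng)
epsilon_true = ln(1 + 0.29) = 0.254642
sigma_true * epsilon_true = 594.69 * 0.254642 = 151.4 MPa


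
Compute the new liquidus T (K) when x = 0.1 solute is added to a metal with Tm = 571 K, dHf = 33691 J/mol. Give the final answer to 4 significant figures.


dT = R*Tm^2*x / dHf
dT = 8.314 * 571^2 * 0.1 / 33691
dT = 8.04578 K
T_new = 571 - 8.04578 = 563 K


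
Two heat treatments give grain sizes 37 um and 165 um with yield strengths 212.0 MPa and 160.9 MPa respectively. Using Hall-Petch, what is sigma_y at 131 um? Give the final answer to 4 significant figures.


sigma_y = sigma0 + k / sqrt(d)
1/sqrt(d1) = 1/sqrt(3.7e-05) = 164.399;  1/sqrt(d2) = 77.8499
k = (sigma1 - sigma2) / (1/sqrt(d1) - 1/sqrt(d2)) = (212.0 - 160.9) / (164.399 - 77.8499) = 0.590416 MPa*m^0.5
sigma0 = sigma1 - k/sqrt(d1) = 212.0 - 0.590416*164.399 = 114.936 MPa
sigma_y(d3) = 114.936 + 0.590416 / sqrt(1.31e-04) = 166.5 MPa


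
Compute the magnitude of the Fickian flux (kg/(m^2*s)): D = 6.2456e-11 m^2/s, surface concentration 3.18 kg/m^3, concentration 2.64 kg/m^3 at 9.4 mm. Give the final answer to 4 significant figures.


J = -D * (dC/dx) = D * (C1 - C2) / dx
J = 6.2456e-11 * (3.18 - 2.64) / 9.4e-03
J = 3.588e-09 kg/(m^2*s)


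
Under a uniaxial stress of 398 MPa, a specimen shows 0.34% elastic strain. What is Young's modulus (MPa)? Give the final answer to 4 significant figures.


E = sigma / epsilon
epsilon = 0.34% = 3.4e-03
E = 398 / 3.4e-03
E = 117100 MPa


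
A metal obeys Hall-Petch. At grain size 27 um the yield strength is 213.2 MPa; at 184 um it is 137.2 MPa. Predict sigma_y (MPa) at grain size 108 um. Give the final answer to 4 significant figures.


sigma_y = sigma0 + k / sqrt(d)
1/sqrt(d1) = 1/sqrt(2.7e-05) = 192.45;  1/sqrt(d2) = 73.721
k = (sigma1 - sigma2) / (1/sqrt(d1) - 1/sqrt(d2)) = (213.2 - 137.2) / (192.45 - 73.721) = 0.640113 MPa*m^0.5
sigma0 = sigma1 - k/sqrt(d1) = 213.2 - 0.640113*192.45 = 90.0103 MPa
sigma_y(d3) = 90.0103 + 0.640113 / sqrt(1.08e-04) = 151.6 MPa


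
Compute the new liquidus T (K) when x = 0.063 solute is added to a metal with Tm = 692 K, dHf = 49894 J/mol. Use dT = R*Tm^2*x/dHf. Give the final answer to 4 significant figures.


dT = R*Tm^2*x / dHf
dT = 8.314 * 692^2 * 0.063 / 49894
dT = 5.02706 K
T_new = 692 - 5.02706 = 687 K


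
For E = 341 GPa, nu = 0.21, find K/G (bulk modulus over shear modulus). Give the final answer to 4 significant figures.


G = E / (2*(1+nu))
G = 341 / (2*(1+0.21)) = 140.909 GPa
K = E / (3*(1-2*nu))
K = 341 / (3*(1-2*0.21)) = 195.977 GPa
K/G = 195.977 / 140.909 = 1.391


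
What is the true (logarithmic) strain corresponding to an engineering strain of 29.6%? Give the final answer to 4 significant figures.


epsilon_true = ln(1 + epsilon_eng)
epsilon_true = ln(1 + 0.296)
epsilon_true = 0.2593


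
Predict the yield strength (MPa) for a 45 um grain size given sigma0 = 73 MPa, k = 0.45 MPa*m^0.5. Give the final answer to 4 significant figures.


sigma_y = sigma0 + k / sqrt(d)
d = 45 um = 4.5e-05 m
sigma_y = 73 + 0.45 / sqrt(4.5e-05)
sigma_y = 140.1 MPa


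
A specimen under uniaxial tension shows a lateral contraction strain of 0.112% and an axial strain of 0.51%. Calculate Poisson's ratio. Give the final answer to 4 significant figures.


nu = -epsilon_lat / epsilon_axial
Lateral strain is contraction (negative), so using magnitudes:
nu = 0.112 / 0.51
nu = 0.2196


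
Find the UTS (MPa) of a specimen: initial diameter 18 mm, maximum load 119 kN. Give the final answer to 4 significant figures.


A0 = pi*(d/2)^2 = pi*(18/2)^2 = 254.469 mm^2
UTS = F_max / A0 = 119*1000 / 254.469
UTS = 467.6 MPa


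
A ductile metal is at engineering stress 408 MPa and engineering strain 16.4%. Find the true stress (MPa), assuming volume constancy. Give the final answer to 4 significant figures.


sigma_true = sigma_eng * (1 + epsilon_eng)
sigma_true = 408 * (1 + 0.164)
sigma_true = 474.9 MPa


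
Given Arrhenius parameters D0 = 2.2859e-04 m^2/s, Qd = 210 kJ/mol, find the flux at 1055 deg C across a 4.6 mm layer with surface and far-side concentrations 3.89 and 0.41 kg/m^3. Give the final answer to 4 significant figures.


Step 1: D = D0 * exp(-Qd/(R*T))
T = 1055 + 273.15 = 1328.15 K
D = 2.2859e-04 * exp(-210e3 / (8.314 * 1328.15)) = 1.25804e-12 m^2/s
Step 2: J = D * (C1 - C2) / dx
J = 1.25804e-12 * (3.89 - 0.41) / 4.6e-03
J = 9.517e-10 kg/(m^2*s)


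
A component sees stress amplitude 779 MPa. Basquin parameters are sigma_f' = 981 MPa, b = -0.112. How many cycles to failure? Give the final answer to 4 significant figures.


sigma_a = sigma_f' * (2*Nf)^b
2*Nf = (sigma_a / sigma_f')^(1/b)
2*Nf = (779 / 981)^(1/-0.112)
2*Nf = 7.83487
Nf = 3.917 cycles


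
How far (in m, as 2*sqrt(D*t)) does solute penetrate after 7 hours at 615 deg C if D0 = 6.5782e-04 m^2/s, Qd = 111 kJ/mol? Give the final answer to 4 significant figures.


Step 1: D = D0 * exp(-Qd/(R*T))
T = 888.15 K
D = 6.5782e-04 * exp(-111e3 / (8.314 * 888.15)) = 1.94825e-10 m^2/s
Step 2: L = 2*sqrt(D*t)
t = 7 h = 25200 s
L = 2*sqrt(1.94825e-10 * 25200) = 4.432e-03 m


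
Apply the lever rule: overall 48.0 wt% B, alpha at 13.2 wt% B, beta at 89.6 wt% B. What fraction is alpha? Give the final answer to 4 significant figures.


f_alpha = (C_beta - C0) / (C_beta - C_alpha)
f_alpha = (89.6 - 48.0) / (89.6 - 13.2)
f_alpha = 0.5445


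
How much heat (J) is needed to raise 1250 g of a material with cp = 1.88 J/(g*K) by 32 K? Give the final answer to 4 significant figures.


Q = m * cp * dT
Q = 1250 * 1.88 * 32
Q = 75200 J


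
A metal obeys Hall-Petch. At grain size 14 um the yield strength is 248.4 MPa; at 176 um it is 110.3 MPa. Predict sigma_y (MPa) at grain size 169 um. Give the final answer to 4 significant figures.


sigma_y = sigma0 + k / sqrt(d)
1/sqrt(d1) = 1/sqrt(1.4e-05) = 267.261;  1/sqrt(d2) = 75.3778
k = (sigma1 - sigma2) / (1/sqrt(d1) - 1/sqrt(d2)) = (248.4 - 110.3) / (267.261 - 75.3778) = 0.719708 MPa*m^0.5
sigma0 = sigma1 - k/sqrt(d1) = 248.4 - 0.719708*267.261 = 56.05 MPa
sigma_y(d3) = 56.05 + 0.719708 / sqrt(1.69e-04) = 111.4 MPa


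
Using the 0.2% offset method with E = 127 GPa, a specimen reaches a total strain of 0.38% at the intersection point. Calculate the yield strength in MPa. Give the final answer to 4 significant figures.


Offset strain = 0.002
Elastic strain at yield = total_strain - offset = 3.8e-03 - 0.002 = 1.8e-03
sigma_y = E * elastic_strain = 127000 * 1.8e-03
sigma_y = 228.6 MPa


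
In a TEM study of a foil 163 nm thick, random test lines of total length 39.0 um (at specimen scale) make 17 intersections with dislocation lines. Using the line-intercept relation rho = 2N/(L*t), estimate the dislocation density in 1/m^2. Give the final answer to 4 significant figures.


rho = 2N / (L * t)
L = 39.0 um = 3.9e-05 m, t = 163 nm = 1.63e-07 m
rho = 2 * 17 / (3.9e-05 * 1.63e-07)
rho = 5.348e+12 1/m^2


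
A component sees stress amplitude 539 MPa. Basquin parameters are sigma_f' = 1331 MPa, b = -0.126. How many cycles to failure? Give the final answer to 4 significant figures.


sigma_a = sigma_f' * (2*Nf)^b
2*Nf = (sigma_a / sigma_f')^(1/b)
2*Nf = (539 / 1331)^(1/-0.126)
2*Nf = 1305.53
Nf = 652.8 cycles


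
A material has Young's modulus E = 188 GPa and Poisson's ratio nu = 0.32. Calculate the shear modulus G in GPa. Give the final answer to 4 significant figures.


G = E / (2*(1+nu))
G = 188 / (2*(1+0.32))
G = 71.21 GPa


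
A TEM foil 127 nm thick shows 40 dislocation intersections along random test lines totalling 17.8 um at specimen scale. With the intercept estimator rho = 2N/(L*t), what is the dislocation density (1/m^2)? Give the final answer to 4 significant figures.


rho = 2N / (L * t)
L = 17.8 um = 1.78e-05 m, t = 127 nm = 1.27e-07 m
rho = 2 * 40 / (1.78e-05 * 1.27e-07)
rho = 3.539e+13 1/m^2


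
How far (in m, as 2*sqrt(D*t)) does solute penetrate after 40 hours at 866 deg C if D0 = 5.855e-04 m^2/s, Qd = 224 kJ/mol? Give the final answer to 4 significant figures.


Step 1: D = D0 * exp(-Qd/(R*T))
T = 1139.15 K
D = 5.855e-04 * exp(-224e3 / (8.314 * 1139.15)) = 3.1322e-14 m^2/s
Step 2: L = 2*sqrt(D*t)
t = 40 h = 144000 s
L = 2*sqrt(3.1322e-14 * 144000) = 1.343e-04 m


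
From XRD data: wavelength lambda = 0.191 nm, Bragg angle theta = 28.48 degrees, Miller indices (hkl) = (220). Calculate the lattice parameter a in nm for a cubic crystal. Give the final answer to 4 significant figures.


d = lambda / (2*sin(theta))
d = 0.191 / (2*sin(28.48 deg))
d = 0.200272 nm
a = d * sqrt(h^2+k^2+l^2) = 0.200272 * sqrt(8)
a = 0.5665 nm


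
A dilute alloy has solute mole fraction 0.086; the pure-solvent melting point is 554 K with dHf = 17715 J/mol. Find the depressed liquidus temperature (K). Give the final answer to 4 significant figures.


dT = R*Tm^2*x / dHf
dT = 8.314 * 554^2 * 0.086 / 17715
dT = 12.3876 K
T_new = 554 - 12.3876 = 541.6 K


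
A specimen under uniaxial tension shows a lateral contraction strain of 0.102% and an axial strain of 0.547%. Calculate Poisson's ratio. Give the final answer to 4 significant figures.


nu = -epsilon_lat / epsilon_axial
Lateral strain is contraction (negative), so using magnitudes:
nu = 0.102 / 0.547
nu = 0.1865


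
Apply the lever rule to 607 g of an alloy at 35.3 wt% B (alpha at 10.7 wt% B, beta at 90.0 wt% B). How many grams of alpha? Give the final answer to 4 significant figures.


f_alpha = (C_beta - C0) / (C_beta - C_alpha)
f_alpha = (90.0 - 35.3) / (90.0 - 10.7) = 0.689786
m_alpha = f_alpha * m_total = 0.689786 * 607 = 418.7 g


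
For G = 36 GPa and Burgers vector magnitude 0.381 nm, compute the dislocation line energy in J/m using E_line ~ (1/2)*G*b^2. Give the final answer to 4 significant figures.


E = G*b^2/2
b = 0.381 nm = 3.81e-10 m
G = 36 GPa = 3.6e+10 Pa
E = 0.5 * 3.6e+10 * (3.81e-10)^2
E = 2.613e-09 J/m


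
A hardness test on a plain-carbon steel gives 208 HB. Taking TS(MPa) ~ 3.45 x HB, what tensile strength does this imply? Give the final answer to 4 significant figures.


TS (MPa) = 3.45 * HB
TS = 3.45 * 208
TS = 717.6 MPa


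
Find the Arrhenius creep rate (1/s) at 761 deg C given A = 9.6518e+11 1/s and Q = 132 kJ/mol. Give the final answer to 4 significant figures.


rate = A * exp(-Q / (R*T))
T = 761 + 273.15 = 1034.15 K
rate = 9.6518e+11 * exp(-132e3 / (8.314 * 1034.15))
rate = 207500 1/s


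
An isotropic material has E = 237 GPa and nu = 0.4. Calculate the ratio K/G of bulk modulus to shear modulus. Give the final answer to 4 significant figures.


G = E / (2*(1+nu))
G = 237 / (2*(1+0.4)) = 84.6429 GPa
K = E / (3*(1-2*nu))
K = 237 / (3*(1-2*0.4)) = 395 GPa
K/G = 395 / 84.6429 = 4.667


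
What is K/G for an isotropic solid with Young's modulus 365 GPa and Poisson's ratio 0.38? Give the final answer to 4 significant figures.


G = E / (2*(1+nu))
G = 365 / (2*(1+0.38)) = 132.246 GPa
K = E / (3*(1-2*nu))
K = 365 / (3*(1-2*0.38)) = 506.944 GPa
K/G = 506.944 / 132.246 = 3.833


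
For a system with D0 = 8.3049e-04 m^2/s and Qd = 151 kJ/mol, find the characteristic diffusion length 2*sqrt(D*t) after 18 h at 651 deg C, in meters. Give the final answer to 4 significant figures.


Step 1: D = D0 * exp(-Qd/(R*T))
T = 924.15 K
D = 8.3049e-04 * exp(-151e3 / (8.314 * 924.15)) = 2.42232e-12 m^2/s
Step 2: L = 2*sqrt(D*t)
t = 18 h = 64800 s
L = 2*sqrt(2.42232e-12 * 64800) = 7.924e-04 m


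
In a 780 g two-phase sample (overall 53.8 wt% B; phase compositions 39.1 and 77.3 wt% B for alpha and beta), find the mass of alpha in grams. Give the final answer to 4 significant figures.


f_alpha = (C_beta - C0) / (C_beta - C_alpha)
f_alpha = (77.3 - 53.8) / (77.3 - 39.1) = 0.615183
m_alpha = f_alpha * m_total = 0.615183 * 780 = 479.8 g


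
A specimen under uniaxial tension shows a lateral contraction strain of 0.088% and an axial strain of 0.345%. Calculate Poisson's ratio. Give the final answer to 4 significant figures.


nu = -epsilon_lat / epsilon_axial
Lateral strain is contraction (negative), so using magnitudes:
nu = 0.088 / 0.345
nu = 0.2551


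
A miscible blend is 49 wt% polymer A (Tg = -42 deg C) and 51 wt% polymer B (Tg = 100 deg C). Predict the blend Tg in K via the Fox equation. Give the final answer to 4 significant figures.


1/Tg = w1/Tg1 + w2/Tg2 (in Kelvin)
Tg1 = 231.15 K, Tg2 = 373.15 K
1/Tg = 0.49/231.15 + 0.51/373.15
Tg = 286.8 K


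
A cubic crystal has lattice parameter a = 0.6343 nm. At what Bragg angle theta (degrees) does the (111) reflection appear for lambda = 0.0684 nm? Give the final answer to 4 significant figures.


d = a / sqrt(h^2+k^2+l^2)
d = 0.6343 / sqrt(3) = 0.366213 nm
lambda = 2*d*sin(theta)  =>  sin(theta) = lambda / (2*d)
sin(theta) = 0.0684 / (2 * 0.366213) = 0.0933882
theta = 5.359 deg


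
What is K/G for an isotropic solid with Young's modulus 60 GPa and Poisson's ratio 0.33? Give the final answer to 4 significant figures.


G = E / (2*(1+nu))
G = 60 / (2*(1+0.33)) = 22.5564 GPa
K = E / (3*(1-2*nu))
K = 60 / (3*(1-2*0.33)) = 58.8235 GPa
K/G = 58.8235 / 22.5564 = 2.608


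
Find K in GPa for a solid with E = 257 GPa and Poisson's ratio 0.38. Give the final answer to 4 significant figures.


K = E / (3*(1-2*nu))
K = 257 / (3*(1-2*0.38))
K = 356.9 GPa


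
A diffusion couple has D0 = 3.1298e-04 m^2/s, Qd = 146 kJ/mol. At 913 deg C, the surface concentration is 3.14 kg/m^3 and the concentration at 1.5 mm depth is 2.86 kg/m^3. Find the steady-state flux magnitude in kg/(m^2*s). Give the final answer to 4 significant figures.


Step 1: D = D0 * exp(-Qd/(R*T))
T = 913 + 273.15 = 1186.15 K
D = 3.1298e-04 * exp(-146e3 / (8.314 * 1186.15)) = 1.16376e-10 m^2/s
Step 2: J = D * (C1 - C2) / dx
J = 1.16376e-10 * (3.14 - 2.86) / 1.5e-03
J = 2.172e-08 kg/(m^2*s)
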